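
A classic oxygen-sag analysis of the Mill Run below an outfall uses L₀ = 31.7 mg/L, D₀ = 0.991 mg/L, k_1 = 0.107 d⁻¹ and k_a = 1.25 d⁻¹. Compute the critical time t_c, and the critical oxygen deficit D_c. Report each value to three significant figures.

t_c ≈ 1.79 d; D_c ≈ 2.24 mg/L

With k_a/k_1 = 11.68 and 1 − D₀(k_a−k_1)/(k_1 L₀) = 0.6661,
t_c = ln(11.68 × 0.6661) / (1.25 − 0.107) = ln(7.781) / 1.143 = 2.052/1.143 = 1.795 d.
L(t_c) = L₀ e^(−k_1 t_c) = 31.7 × 0.8253 = 26.16 mg/L, and at the critical point k_a D_c = k_1 L, so D_c = (0.107/1.25) × 26.16 = 2.239 mg/L.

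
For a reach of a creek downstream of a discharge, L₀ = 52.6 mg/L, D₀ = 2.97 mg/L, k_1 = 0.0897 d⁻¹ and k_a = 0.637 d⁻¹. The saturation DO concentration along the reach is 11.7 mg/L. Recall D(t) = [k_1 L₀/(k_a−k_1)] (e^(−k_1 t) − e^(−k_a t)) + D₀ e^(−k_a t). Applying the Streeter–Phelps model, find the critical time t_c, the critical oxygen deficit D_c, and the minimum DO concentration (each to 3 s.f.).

t_c ≈ 2.81 d; D_c ≈ 5.76 mg/L; min DO ≈ 5.94 mg/L

At the critical point dD/dt = 0, so k_1 L₀ e^(−k_1 t) = k_a D. Substituting D(t) from the Streeter–Phelps equation and solving for t gives
t_c = ln[(k_a/k_1)(1 − D₀(k_a−k_1)/(k_1 L₀))] / (k_a−k_1).
Here k_a−k_1 = 0.5473 d⁻¹ and 1 − D₀(k_a−k_1)/(k_1 L₀) = 1 − 2.97×0.5473/(0.0897×52.6) = 0.6555, so
t_c = ln(7.101 × 0.6555) / 0.5473 = 1.538 / 0.5473 = 2.810 d.
D_c = (k_1/k_a) L₀ e^(−k_1 t_c) = (0.0897/0.637) × 52.6 × e^(−0.0897×2.810) = 0.1408 × 52.6 × 0.7772 = 5.757 mg/L.
Minimum DO = C_s − D_c = 11.7 − 5.757 = 5.943 mg/L.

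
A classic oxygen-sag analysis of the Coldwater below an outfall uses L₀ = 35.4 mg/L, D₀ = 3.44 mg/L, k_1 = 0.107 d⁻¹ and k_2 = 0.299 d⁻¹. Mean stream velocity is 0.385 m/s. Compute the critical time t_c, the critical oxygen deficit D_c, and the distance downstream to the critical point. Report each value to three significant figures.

t_c = [1/(k_2−k_1)] ln[(k_2/k_1)(1 − D₀(k_2−k_1)/(k_1 L₀))]
= [1/(0.299−0.107)] ln[(0.299/0.107)(1 − 3.44×0.1920/(0.107×35.4))]
= (1/0.1920) ln[2.794 × 0.8256] = 5.208 × ln(2.307) = 5.208 × 0.8360 = 4.354 d.
L(t_c) = L₀ e^(−k_1 t_c) = 35.4 × 0.6276 = 22.22 mg/L, and at the critical point k_2 D_c = k_1 L, so D_c = (0.107/0.299) × 22.22 = 7.950 mg/L.
x_c = v t_c = 0.385 m/s × 4.354 d × 86400 s/d = 144800 m ≈ 145 km.

t_c ≈ 4.35 d; D_c ≈ 7.95 mg/L; x_c ≈ 145 km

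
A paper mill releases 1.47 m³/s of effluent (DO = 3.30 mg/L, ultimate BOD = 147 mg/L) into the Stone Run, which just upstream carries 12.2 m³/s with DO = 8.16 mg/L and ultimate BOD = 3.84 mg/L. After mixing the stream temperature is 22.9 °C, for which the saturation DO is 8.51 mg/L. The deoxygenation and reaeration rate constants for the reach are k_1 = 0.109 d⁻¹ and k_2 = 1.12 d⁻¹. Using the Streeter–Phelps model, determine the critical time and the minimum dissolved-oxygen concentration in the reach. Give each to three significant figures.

t_c ≈ 1.76 d; minimum DO ≈ 6.97 mg/L

Mixed DO = (12.2×8.16 + 1.47×3.30)/(12.2+1.47) = 104.4/13.67 = 7.637 mg/L.
Mixed L₀ = (12.2×3.84 + 1.47×147)/(13.67) = 262.9/13.67 = 19.23 mg/L.
Initial deficit D₀ = C_s − DO₀ = 8.51 − 7.637 = 0.8726 mg/L.
t_c = (1/1.011) ln[(1.12/0.109)(1 − 0.8726×1.011/(0.109×19.23))] = 0.9891 × ln(5.952) = 1.764 d.
D_c = (0.109/1.12) × 19.23 × e^(−0.109×1.764) = 0.09732 × 19.23 × 0.8251 = 1.544 mg/L.
Minimum DO = 8.51 − 1.544 = 6.966 mg/L.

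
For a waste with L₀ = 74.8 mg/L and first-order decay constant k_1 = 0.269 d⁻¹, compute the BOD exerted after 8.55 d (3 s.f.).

y_t = L₀(1 − e^(−k_1 t)) = 74.8 × (1 − e^(−0.269×8.55))
= 74.8 × (1 − 0.1003) = 74.8 × 0.8997 = 67.30 mg/L.

y ≈ 67.3 mg/L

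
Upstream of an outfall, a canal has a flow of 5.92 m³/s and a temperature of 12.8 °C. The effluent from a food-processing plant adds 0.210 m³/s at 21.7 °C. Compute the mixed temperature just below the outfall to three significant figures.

Flow-weighted mixing: C = (Q_r C_r + Q_w C_w)/(Q_r + Q_w)
= (5.92×12.8 + 0.210×21.7)/(5.92 + 0.210) = 80.33/6.130 = 13.10 °C.

13.1 °C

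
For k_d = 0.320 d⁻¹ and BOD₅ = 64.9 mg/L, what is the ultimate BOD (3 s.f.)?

L₀ ≈ 81.3 mg/L

BOD₅ = L₀(1 − e^(−5k_d)) ⇒ L₀ = BOD₅ / (1 − e^(−5×0.320))
= 64.9 / (1 − 0.2019) = 64.9 / 0.7981 = 81.32 mg/L.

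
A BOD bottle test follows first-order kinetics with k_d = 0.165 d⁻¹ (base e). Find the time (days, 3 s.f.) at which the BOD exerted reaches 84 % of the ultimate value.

y/L₀ = 1 − e^(−k_d t) = 0.84 ⇒ e^(−k_d t) = 0.160
t = −ln(0.160) / 0.165 = 1.833 / 0.165 = 11.11 d.

t ≈ 11.1 d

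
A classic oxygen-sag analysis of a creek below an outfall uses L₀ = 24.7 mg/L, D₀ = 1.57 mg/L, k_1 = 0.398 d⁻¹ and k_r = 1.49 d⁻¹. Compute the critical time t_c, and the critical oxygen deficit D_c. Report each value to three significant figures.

t_c ≈ 1.03 d; D_c ≈ 4.37 mg/L

With k_r/k_1 = 3.744 and 1 − D₀(k_r−k_1)/(k_1 L₀) = 0.8256,
t_c = ln(3.744 × 0.8256) / (1.49 − 0.398) = ln(3.091) / 1.092 = 1.128/1.092 = 1.033 d.
D_c = (k_1/k_r) L₀ e^(−k_1 t_c) = (0.398/1.49) × 24.7 × e^(−0.398×1.033) = 0.2671 × 24.7 × 0.6628 = 4.373 mg/L.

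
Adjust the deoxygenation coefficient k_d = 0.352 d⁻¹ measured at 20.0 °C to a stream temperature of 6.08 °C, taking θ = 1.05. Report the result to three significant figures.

k_d(T₂) = k_d(T₁) · θ^(T₂−T₁) = 0.352 × 1.05^(6.08−20.0)
= 0.352 × 1.05^-13.9 = 0.352 × 0.5070 = 0.1785 d⁻¹.

k_d ≈ 0.178 d⁻¹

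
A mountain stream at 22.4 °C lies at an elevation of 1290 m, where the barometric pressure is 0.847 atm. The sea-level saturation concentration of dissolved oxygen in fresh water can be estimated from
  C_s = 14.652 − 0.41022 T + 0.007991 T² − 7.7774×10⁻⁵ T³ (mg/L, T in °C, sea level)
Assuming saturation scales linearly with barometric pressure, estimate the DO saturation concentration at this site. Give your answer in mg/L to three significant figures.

C_s ≈ 7.28 mg/L

At sea level: C_s = 14.652 − 0.41022×22.4 + 0.007991×22.4² − 7.7774×10⁻⁵×22.4³ = 8.599 mg/L.
Pressure correction: C_s' = 8.599 × 0.847 = 7.283 mg/L.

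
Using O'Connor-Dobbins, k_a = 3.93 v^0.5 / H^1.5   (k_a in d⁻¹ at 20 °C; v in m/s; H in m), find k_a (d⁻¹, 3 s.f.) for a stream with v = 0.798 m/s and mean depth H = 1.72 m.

k_a = 3.93 × 0.798^0.5 / 1.72^1.5 = 3.93 × 0.8933 / 2.256 = 1.556 d⁻¹.

k_a ≈ 1.56 d⁻¹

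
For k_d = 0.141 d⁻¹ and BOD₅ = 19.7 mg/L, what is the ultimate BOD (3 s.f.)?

L₀ ≈ 38.9 mg/L

BOD₅ = L₀(1 − e^(−5k_d)) ⇒ L₀ = BOD₅ / (1 − e^(−5×0.141))
= 19.7 / (1 − 0.4941) = 19.7 / 0.5059 = 38.94 mg/L.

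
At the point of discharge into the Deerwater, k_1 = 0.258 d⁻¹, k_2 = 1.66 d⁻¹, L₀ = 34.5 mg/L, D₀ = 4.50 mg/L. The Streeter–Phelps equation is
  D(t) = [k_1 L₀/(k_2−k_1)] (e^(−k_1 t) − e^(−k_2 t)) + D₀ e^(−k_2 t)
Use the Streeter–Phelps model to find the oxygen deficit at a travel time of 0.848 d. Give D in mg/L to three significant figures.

D ≈ 4.65 mg/L

k_1 L₀/(k_2−k_1) = 0.258×34.5/(1.66−0.258) = 8.901/1.402 = 6.349 mg/L.
e^(−k_1 t) = e^(−0.258×0.8480) = 0.8035; e^(−k_2 t) = e^(−1.66×0.8480) = 0.2447.
D = 6.349 × (0.8035 − 0.2447) + 4.50 × 0.2447 = 3.548 + 1.101 = 4.649 mg/L.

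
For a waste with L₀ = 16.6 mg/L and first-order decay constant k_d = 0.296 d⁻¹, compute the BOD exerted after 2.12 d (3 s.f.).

y ≈ 7.74 mg/L

y_t = L₀(1 − e^(−k_d t)) = 16.6 × (1 − e^(−0.296×2.12))
= 16.6 × (1 − 0.5339) = 16.6 × 0.4661 = 7.737 mg/L.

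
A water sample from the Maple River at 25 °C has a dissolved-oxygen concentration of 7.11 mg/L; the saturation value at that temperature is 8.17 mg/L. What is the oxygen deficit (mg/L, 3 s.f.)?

D = C_s − C = 8.17 − 7.11 = 1.06 mg/L.

D ≈ 1.06 mg/L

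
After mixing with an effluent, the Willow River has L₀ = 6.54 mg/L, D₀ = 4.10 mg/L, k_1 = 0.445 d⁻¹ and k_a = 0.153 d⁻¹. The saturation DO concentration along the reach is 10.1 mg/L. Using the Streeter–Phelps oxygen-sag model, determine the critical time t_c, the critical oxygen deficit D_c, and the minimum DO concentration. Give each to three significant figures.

t_c = [1/(k_a−k_1)] ln[(k_a/k_1)(1 − D₀(k_a−k_1)/(k_1 L₀))]
= [1/(0.153−0.445)] ln[(0.153/0.445)(1 − 4.10×-0.2920/(0.445×6.54))]
= (1/-0.2920) ln[0.3438 × 1.411] = -3.425 × ln(0.4853) = -3.425 × -0.7231 = 2.476 d.
D_c = (k_1/k_a) L₀ e^(−k_1 t_c) = (0.445/0.153) × 6.54 × e^(−0.445×2.476) = 2.908 × 6.54 × 0.3322 = 6.319 mg/L.
Minimum DO = C_s − D_c = 10.1 − 6.319 = 3.781 mg/L.

t_c ≈ 2.48 d; D_c ≈ 6.32 mg/L; min DO ≈ 3.78 mg/L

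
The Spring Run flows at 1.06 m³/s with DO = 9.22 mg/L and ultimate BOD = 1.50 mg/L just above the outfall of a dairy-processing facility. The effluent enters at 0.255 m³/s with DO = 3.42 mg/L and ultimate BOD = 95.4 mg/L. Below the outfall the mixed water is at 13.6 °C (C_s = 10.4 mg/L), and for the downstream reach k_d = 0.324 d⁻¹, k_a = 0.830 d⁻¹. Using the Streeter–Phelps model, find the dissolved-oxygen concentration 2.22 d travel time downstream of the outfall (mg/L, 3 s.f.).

DO ≈ 5.89 mg/L

Mixed DO = (1.06×9.22 + 0.255×3.42)/(1.06+0.255) = 10.65/1.315 = 8.095 mg/L.
Mixed L₀ = (1.06×1.50 + 0.255×95.4)/(1.315) = 25.92/1.315 = 19.71 mg/L.
Initial deficit D₀ = C_s − DO₀ = 10.4 − 8.095 = 2.305 mg/L.
D(2.22) = [0.324×19.71/(0.830−0.324)](e^(−0.324×2.22) − e^(−0.830×2.22)) + 2.305 e^(−0.830×2.22)
= 12.62 × (0.4871 − 0.1584) + 2.305 × 0.1584 = 4.513 mg/L.
DO = 10.4 − 4.513 = 5.887 mg/L.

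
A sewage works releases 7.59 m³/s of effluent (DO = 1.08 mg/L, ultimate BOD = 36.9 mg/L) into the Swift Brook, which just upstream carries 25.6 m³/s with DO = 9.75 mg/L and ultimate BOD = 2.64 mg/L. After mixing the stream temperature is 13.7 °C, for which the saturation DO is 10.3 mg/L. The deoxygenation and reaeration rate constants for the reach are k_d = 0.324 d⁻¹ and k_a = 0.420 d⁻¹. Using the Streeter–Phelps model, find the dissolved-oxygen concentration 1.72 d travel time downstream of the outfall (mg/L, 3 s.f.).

Mixed DO = (25.6×9.75 + 7.59×1.08)/(25.6+7.59) = 257.8/33.19 = 7.767 mg/L.
Mixed L₀ = (25.6×2.64 + 7.59×36.9)/(33.19) = 347.7/33.19 = 10.47 mg/L.
Initial deficit D₀ = C_s − DO₀ = 10.3 − 7.767 = 2.533 mg/L.
D(1.72) = [0.324×10.47/(0.420−0.324)](e^(−0.324×1.72) − e^(−0.420×1.72)) + 2.533 e^(−0.420×1.72)
= 35.35 × (0.5728 − 0.4856) + 2.533 × 0.4856 = 4.312 mg/L.
DO = 10.3 − 4.312 = 5.988 mg/L.

DO ≈ 5.99 mg/L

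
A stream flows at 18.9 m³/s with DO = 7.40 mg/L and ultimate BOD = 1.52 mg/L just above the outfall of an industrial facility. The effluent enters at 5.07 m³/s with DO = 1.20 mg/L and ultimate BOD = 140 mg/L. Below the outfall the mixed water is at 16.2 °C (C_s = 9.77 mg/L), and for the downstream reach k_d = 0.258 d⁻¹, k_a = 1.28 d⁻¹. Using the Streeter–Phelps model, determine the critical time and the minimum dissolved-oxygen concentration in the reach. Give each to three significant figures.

t_c ≈ 0.940 d; minimum DO ≈ 4.90 mg/L

Mixed DO = (18.9×7.40 + 5.07×1.20)/(18.9+5.07) = 145.9/23.97 = 6.089 mg/L.
Mixed L₀ = (18.9×1.52 + 5.07×140)/(23.97) = 738.5/23.97 = 30.81 mg/L.
Initial deficit D₀ = C_s − DO₀ = 9.77 − 6.089 = 3.681 mg/L.
t_c = (1/1.022) ln[(1.28/0.258)(1 − 3.681×1.022/(0.258×30.81))] = 0.9785 × ln(2.613) = 0.9398 d.
D_c = (0.258/1.28) × 30.81 × e^(−0.258×0.9398) = 0.2016 × 30.81 × 0.7847 = 4.873 mg/L.
Minimum DO = 9.77 − 4.873 = 4.897 mg/L.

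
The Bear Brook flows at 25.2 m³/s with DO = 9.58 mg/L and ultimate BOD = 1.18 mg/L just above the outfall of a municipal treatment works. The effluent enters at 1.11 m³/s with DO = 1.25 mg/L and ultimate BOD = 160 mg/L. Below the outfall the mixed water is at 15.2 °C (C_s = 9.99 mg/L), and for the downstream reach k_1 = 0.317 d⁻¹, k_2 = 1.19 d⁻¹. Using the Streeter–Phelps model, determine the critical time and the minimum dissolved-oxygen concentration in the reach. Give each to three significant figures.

Mixed DO = (25.2×9.58 + 1.11×1.25)/(25.2+1.11) = 242.8/26.31 = 9.229 mg/L.
Mixed L₀ = (25.2×1.18 + 1.11×160)/(26.31) = 207.3/26.31 = 7.881 mg/L.
Initial deficit D₀ = C_s − DO₀ = 9.99 − 9.229 = 0.7614 mg/L.
t_c = (1/0.8730) ln[(1.19/0.317)(1 − 0.7614×0.8730/(0.317×7.881))] = 1.145 × ln(2.755) = 1.161 d.
D_c = (0.317/1.19) × 7.881 × e^(−0.317×1.161) = 0.2664 × 7.881 × 0.6921 = 1.453 mg/L.
Minimum DO = 9.99 − 1.453 = 8.537 mg/L.

t_c ≈ 1.16 d; minimum DO ≈ 8.54 mg/L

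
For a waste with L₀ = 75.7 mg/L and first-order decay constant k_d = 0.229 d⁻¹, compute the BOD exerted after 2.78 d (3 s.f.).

y_t = L₀(1 − e^(−k_d t)) = 75.7 × (1 − e^(−0.229×2.78))
= 75.7 × (1 − 0.5291) = 75.7 × 0.4709 = 35.65 mg/L.

y ≈ 35.6 mg/L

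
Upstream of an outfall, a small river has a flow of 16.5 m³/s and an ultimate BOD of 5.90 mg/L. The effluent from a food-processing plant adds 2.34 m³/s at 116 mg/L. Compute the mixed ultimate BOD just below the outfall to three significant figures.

Flow-weighted mixing: C = (Q_r C_r + Q_w C_w)/(Q_r + Q_w)
= (16.5×5.90 + 2.34×116)/(16.5 + 2.34) = 368.8/18.84 = 19.57 mg/L.

19.6 mg/L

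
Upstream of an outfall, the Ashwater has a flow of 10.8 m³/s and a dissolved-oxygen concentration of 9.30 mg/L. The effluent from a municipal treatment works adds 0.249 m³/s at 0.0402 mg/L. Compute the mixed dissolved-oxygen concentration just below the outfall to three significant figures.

Flow-weighted mixing: C = (Q_r C_r + Q_w C_w)/(Q_r + Q_w)
= (10.8×9.30 + 0.249×0.0402)/(10.8 + 0.249) = 100.5/11.05 = 9.091 mg/L.

9.09 mg/L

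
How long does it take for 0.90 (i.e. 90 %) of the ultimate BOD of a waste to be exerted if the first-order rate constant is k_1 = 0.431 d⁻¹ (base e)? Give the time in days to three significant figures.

y/L₀ = 1 − e^(−k_1 t) = 0.90 ⇒ e^(−k_1 t) = 0.100
t = −ln(0.100) / 0.431 = 2.303 / 0.431 = 5.342 d.

t ≈ 5.34 d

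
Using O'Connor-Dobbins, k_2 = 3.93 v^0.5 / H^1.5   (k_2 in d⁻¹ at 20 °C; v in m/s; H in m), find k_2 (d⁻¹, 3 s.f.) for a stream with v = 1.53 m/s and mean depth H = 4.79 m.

k_2 ≈ 0.464 d⁻¹

k_2 = 3.93 × 1.53^0.5 / 4.79^1.5 = 3.93 × 1.237 / 10.48 = 0.4637 d⁻¹.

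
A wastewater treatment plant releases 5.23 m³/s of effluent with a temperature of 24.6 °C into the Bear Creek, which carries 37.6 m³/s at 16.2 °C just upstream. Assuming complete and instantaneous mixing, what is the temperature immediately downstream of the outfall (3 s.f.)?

17.2 °C

Flow-weighted mixing: C = (Q_r C_r + Q_w C_w)/(Q_r + Q_w)
= (37.6×16.2 + 5.23×24.6)/(37.6 + 5.23) = 737.8/42.83 = 17.23 °C.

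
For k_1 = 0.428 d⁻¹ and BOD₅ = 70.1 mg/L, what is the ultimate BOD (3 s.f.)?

BOD₅ = L₀(1 − e^(−5k_1)) ⇒ L₀ = BOD₅ / (1 − e^(−5×0.428))
= 70.1 / (1 − 0.1177) = 70.1 / 0.8823 = 79.45 mg/L.

L₀ ≈ 79.4 mg/L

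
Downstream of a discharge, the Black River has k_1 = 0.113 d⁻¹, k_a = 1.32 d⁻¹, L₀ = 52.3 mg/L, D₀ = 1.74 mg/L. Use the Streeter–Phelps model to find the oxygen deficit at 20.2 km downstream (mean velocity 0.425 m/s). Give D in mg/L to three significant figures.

D ≈ 3.07 mg/L

Travel time t = x/v = 20.2 km / (0.425 m/s) = 20200 m / 0.425 m/s = 47530 s = 0.5501 d.
k_1 L₀/(k_a−k_1) = 0.113×52.3/(1.32−0.113) = 5.910/1.207 = 4.896 mg/L.
e^(−k_1 t) = e^(−0.113×0.5501) = 0.9397; e^(−k_a t) = e^(−1.32×0.5501) = 0.4838.
D = 4.896 × (0.9397 − 0.4838) + 1.74 × 0.4838 = 2.233 + 0.8418 = 3.074 mg/L.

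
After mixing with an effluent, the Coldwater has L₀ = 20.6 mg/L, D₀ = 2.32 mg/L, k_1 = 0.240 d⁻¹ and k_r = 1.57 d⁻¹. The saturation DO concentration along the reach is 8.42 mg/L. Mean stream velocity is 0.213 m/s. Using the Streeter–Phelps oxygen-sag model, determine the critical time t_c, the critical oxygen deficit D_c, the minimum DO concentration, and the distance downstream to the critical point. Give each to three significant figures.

t_c = [1/(k_r−k_1)] ln[(k_r/k_1)(1 − D₀(k_r−k_1)/(k_1 L₀))]
= [1/(1.57−0.240)] ln[(1.57/0.240)(1 − 2.32×1.330/(0.240×20.6))]
= (1/1.330) ln[6.542 × 0.3759] = 0.7519 × ln(2.459) = 0.7519 × 0.8997 = 0.6765 d.
D_c = (k_1/k_r) L₀ e^(−k_1 t_c) = (0.240/1.57) × 20.6 × e^(−0.240×0.6765) = 0.1529 × 20.6 × 0.8501 = 2.677 mg/L.
Minimum DO = C_s − D_c = 8.42 − 2.677 = 5.743 mg/L.
x_c = v t_c = 0.213 m/s × 0.6765 d × 86400 s/d = 12450 m ≈ 12.4 km.

t_c ≈ 0.676 d; D_c ≈ 2.68 mg/L; min DO ≈ 5.74 mg/L; x_c ≈ 12.4 km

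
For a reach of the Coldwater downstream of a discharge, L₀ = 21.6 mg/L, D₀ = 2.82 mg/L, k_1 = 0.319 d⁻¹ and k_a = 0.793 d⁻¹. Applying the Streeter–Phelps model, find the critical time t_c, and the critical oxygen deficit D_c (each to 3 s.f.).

With k_a/k_1 = 2.486 and 1 − D₀(k_a−k_1)/(k_1 L₀) = 0.8060,
t_c = ln(2.486 × 0.8060) / (0.793 − 0.319) = ln(2.004) / 0.4740 = 0.6950/0.4740 = 1.466 d.
L(t_c) = L₀ e^(−k_1 t_c) = 21.6 × 0.6264 = 13.53 mg/L, and at the critical point k_a D_c = k_1 L, so D_c = (0.319/0.793) × 13.53 = 5.443 mg/L.

t_c ≈ 1.47 d; D_c ≈ 5.44 mg/L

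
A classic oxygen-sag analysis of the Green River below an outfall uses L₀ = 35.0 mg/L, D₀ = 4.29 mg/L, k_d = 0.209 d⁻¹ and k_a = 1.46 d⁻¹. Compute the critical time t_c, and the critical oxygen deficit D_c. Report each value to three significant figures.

With k_a/k_d = 6.986 and 1 − D₀(k_a−k_d)/(k_d L₀) = 0.2663,
t_c = ln(6.986 × 0.2663) / (1.46 − 0.209) = ln(1.860) / 1.251 = 0.6208/1.251 = 0.4963 d.
D_c = (k_d/k_a) L₀ e^(−k_d t_c) = (0.209/1.46) × 35.0 × e^(−0.209×0.4963) = 0.1432 × 35.0 × 0.9015 = 4.517 mg/L.

t_c ≈ 0.496 d; D_c ≈ 4.52 mg/L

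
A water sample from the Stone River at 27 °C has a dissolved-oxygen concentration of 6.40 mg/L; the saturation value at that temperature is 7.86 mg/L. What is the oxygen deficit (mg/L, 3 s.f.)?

D ≈ 1.46 mg/L

D = C_s − C = 7.86 − 6.40 = 1.46 mg/L.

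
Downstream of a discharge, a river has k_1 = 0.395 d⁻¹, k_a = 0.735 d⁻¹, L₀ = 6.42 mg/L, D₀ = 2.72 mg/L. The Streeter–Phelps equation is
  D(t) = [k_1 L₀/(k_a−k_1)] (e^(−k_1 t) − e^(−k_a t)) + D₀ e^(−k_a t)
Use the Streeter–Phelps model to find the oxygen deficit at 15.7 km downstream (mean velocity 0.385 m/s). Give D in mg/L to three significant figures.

D ≈ 2.84 mg/L

Travel time t = x/v = 15.7 km / (0.385 m/s) = 15700 m / 0.385 m/s = 40780 s = 0.4720 d.
k_1 L₀/(k_a−k_1) = 0.395×6.42/(0.735−0.395) = 2.536/0.3400 = 7.459 mg/L.
e^(−k_1 t) = e^(−0.395×0.4720) = 0.8299; e^(−k_a t) = e^(−0.735×0.4720) = 0.7069.
D = 7.459 × (0.8299 − 0.7069) + 2.72 × 0.7069 = 0.9177 + 1.923 = 2.840 mg/L.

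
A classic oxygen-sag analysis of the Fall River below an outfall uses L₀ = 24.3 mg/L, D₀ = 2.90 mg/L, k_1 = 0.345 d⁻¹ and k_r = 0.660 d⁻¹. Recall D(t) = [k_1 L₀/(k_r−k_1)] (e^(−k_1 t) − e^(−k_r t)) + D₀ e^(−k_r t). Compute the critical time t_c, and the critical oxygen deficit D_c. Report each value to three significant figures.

At the critical point dD/dt = 0, so k_1 L₀ e^(−k_1 t) = k_r D. Substituting D(t) from the Streeter–Phelps equation and solving for t gives
t_c = ln[(k_r/k_1)(1 − D₀(k_r−k_1)/(k_1 L₀))] / (k_r−k_1).
Here k_r−k_1 = 0.3150 d⁻¹ and 1 − D₀(k_r−k_1)/(k_1 L₀) = 1 − 2.90×0.3150/(0.345×24.3) = 0.8910, so
t_c = ln(1.913 × 0.8910) / 0.3150 = 0.5333 / 0.3150 = 1.693 d.
L(t_c) = L₀ e^(−k_1 t_c) = 24.3 × 0.5576 = 13.55 mg/L, and at the critical point k_r D_c = k_1 L, so D_c = (0.345/0.660) × 13.55 = 7.083 mg/L.

t_c ≈ 1.69 d; D_c ≈ 7.08 mg/L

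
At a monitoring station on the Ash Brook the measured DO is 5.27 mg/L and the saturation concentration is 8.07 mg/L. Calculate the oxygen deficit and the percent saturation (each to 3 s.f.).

D ≈ 2.80 mg/L; 65.3 % saturation

D = C_s − C = 8.07 − 5.27 = 2.80 mg/L.
% saturation = 5.27/8.07 × 100 = 65.3 %.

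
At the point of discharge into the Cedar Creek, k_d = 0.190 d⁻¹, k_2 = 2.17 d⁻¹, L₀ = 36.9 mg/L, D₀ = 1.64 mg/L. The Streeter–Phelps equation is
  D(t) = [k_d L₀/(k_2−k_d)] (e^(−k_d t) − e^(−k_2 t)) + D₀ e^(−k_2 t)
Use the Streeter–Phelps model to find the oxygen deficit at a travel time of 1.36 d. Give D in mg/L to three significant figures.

D ≈ 2.64 mg/L

k_d L₀/(k_2−k_d) = 0.190×36.9/(2.17−0.190) = 7.011/1.980 = 3.541 mg/L.
e^(−k_d t) = e^(−0.190×1.360) = 0.7723; e^(−k_2 t) = e^(−2.17×1.360) = 0.05228.
D = 3.541 × (0.7723 − 0.05228) + 1.64 × 0.05228 = 2.549 + 0.08573 = 2.635 mg/L.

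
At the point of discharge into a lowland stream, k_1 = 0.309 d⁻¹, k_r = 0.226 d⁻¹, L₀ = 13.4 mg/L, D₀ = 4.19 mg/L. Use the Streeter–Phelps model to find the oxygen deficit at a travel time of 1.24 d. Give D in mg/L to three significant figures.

k_1 L₀/(k_r−k_1) = 0.309×13.4/(0.226−0.309) = 4.141/-0.08300 = -49.89 mg/L.
e^(−k_1 t) = e^(−0.309×1.240) = 0.6817; e^(−k_r t) = e^(−0.226×1.240) = 0.7556.
D = -49.89 × (0.6817 − 0.7556) + 4.19 × 0.7556 = 3.687 + 3.166 = 6.853 mg/L.

D ≈ 6.85 mg/L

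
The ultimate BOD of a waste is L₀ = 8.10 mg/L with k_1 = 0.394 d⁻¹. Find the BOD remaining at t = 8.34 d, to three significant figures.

L_t = L₀ e^(−k_1 t) = 8.10 × e^(−0.394×8.34) = 8.10 × 0.03740 = 0.3030 mg/L.

L ≈ 0.303 mg/L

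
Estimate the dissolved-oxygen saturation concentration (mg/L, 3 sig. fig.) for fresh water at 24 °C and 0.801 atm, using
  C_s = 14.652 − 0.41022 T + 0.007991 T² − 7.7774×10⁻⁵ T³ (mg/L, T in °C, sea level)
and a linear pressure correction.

At sea level: C_s = 14.652 − 0.41022×24 + 0.007991×24² − 7.7774×10⁻⁵×24³ = 8.334 mg/L.
Pressure correction: C_s' = 8.334 × 0.801 = 6.676 mg/L.

C_s ≈ 6.68 mg/L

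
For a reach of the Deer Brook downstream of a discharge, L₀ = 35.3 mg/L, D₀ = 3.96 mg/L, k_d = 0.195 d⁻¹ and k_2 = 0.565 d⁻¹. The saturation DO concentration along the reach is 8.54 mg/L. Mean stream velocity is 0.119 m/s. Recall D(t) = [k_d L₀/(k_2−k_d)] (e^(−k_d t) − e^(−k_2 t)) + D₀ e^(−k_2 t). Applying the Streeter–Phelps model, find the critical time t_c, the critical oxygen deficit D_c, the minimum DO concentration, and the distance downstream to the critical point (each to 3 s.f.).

At the critical point dD/dt = 0, so k_d L₀ e^(−k_d t) = k_2 D. Substituting D(t) from the Streeter–Phelps equation and solving for t gives
t_c = ln[(k_2/k_d)(1 − D₀(k_2−k_d)/(k_d L₀))] / (k_2−k_d).
Here k_2−k_d = 0.3700 d⁻¹ and 1 − D₀(k_2−k_d)/(k_d L₀) = 1 − 3.96×0.3700/(0.195×35.3) = 0.7871, so
t_c = ln(2.897 × 0.7871) / 0.3700 = 0.8245 / 0.3700 = 2.228 d.
L(t_c) = L₀ e^(−k_d t_c) = 35.3 × 0.6476 = 22.86 mg/L, and at the critical point k_2 D_c = k_d L, so D_c = (0.195/0.565) × 22.86 = 7.890 mg/L.
Minimum DO = C_s − D_c = 8.54 − 7.890 = 0.6505 mg/L.
x_c = v t_c = 0.119 m/s × 2.228 d × 86400 s/d = 22910 m ≈ 22.9 km.

t_c ≈ 2.23 d; D_c ≈ 7.89 mg/L; min DO ≈ 0.650 mg/L; x_c ≈ 22.9 km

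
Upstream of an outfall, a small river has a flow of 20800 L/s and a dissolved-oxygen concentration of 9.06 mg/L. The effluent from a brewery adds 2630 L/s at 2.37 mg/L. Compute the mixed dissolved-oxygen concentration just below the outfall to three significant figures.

8.31 mg/L

Flow-weighted mixing: C = (Q_r C_r + Q_w C_w)/(Q_r + Q_w)
= (20800×9.06 + 2630×2.37)/(20800 + 2630) = 194700/23430 = 8.309 mg/L.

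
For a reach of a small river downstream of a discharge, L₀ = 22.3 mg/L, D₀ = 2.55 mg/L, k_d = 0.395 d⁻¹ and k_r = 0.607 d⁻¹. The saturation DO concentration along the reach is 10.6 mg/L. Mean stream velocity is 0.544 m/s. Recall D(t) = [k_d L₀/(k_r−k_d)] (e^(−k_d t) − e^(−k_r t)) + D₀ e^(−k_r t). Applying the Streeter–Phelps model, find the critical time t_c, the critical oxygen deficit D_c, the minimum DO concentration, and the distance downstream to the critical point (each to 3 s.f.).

t_c = [1/(k_r−k_d)] ln[(k_r/k_d)(1 − D₀(k_r−k_d)/(k_d L₀))]
= [1/(0.607−0.395)] ln[(0.607/0.395)(1 − 2.55×0.2120/(0.395×22.3))]
= (1/0.2120) ln[1.537 × 0.9386] = 4.717 × ln(1.442) = 4.717 × 0.3663 = 1.728 d.
L(t_c) = L₀ e^(−k_d t_c) = 22.3 × 0.5053 = 11.27 mg/L, and at the critical point k_r D_c = k_d L, so D_c = (0.395/0.607) × 11.27 = 7.333 mg/L.
Minimum DO = C_s − D_c = 10.6 − 7.333 = 3.267 mg/L.
x_c = v t_c = 0.544 m/s × 1.728 d × 86400 s/d = 81210 m ≈ 81.2 km.

t_c ≈ 1.73 d; D_c ≈ 7.33 mg/L; min DO ≈ 3.27 mg/L; x_c ≈ 81.2 km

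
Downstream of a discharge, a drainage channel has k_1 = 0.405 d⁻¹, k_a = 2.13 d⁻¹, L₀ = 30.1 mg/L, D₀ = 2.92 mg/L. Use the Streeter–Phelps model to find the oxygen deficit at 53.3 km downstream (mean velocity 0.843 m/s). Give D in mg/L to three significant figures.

D ≈ 4.38 mg/L

Travel time t = x/v = 53.3 km / (0.843 m/s) = 53300 m / 0.843 m/s = 63230 s = 0.7318 d.
k_1 L₀/(k_a−k_1) = 0.405×30.1/(2.13−0.405) = 12.19/1.725 = 7.067 mg/L.
e^(−k_1 t) = e^(−0.405×0.7318) = 0.7435; e^(−k_a t) = e^(−2.13×0.7318) = 0.2104.
D = 7.067 × (0.7435 − 0.2104) + 2.92 × 0.2104 = 3.767 + 0.6144 = 4.382 mg/L.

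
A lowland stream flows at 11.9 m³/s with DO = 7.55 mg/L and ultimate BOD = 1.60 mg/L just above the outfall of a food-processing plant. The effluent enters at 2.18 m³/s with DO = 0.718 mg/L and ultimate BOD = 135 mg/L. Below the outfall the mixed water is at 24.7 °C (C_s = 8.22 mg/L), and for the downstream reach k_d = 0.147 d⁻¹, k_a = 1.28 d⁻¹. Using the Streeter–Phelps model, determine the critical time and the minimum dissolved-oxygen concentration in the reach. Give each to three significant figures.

t_c ≈ 1.10 d; minimum DO ≈ 6.05 mg/L

Mixed DO = (11.9×7.55 + 2.18×0.718)/(11.9+2.18) = 91.41/14.08 = 6.492 mg/L.
Mixed L₀ = (11.9×1.60 + 2.18×135)/(14.08) = 313.3/14.08 = 22.25 mg/L.
Initial deficit D₀ = C_s − DO₀ = 8.22 − 6.492 = 1.728 mg/L.
t_c = (1/1.133) ln[(1.28/0.147)(1 − 1.728×1.133/(0.147×22.25))] = 0.8826 × ln(3.497) = 1.105 d.
D_c = (0.147/1.28) × 22.25 × e^(−0.147×1.105) = 0.1148 × 22.25 × 0.8501 = 2.173 mg/L.
Minimum DO = 8.22 − 2.173 = 6.047 mg/L.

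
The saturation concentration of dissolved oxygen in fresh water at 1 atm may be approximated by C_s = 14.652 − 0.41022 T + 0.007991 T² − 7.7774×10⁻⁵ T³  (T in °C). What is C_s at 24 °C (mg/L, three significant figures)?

C_s = 14.652 − 0.41022×24 + 0.007991×24² − 7.7774×10⁻⁵×24³ = 8.334 mg/L.

C_s ≈ 8.33 mg/L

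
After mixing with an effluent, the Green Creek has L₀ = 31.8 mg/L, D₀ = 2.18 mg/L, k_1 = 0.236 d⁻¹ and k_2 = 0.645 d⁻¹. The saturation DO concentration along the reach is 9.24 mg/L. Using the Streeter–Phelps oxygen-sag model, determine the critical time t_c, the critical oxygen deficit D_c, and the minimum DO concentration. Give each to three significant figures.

With k_2/k_1 = 2.733 and 1 − D₀(k_2−k_1)/(k_1 L₀) = 0.8812,
t_c = ln(2.733 × 0.8812) / (0.645 − 0.236) = ln(2.408) / 0.4090 = 0.8789/0.4090 = 2.149 d.
L(t_c) = L₀ e^(−k_1 t_c) = 31.8 × 0.6022 = 19.15 mg/L, and at the critical point k_2 D_c = k_1 L, so D_c = (0.236/0.645) × 19.15 = 7.007 mg/L.
Minimum DO = C_s − D_c = 9.24 − 7.007 = 2.233 mg/L.

t_c ≈ 2.15 d; D_c ≈ 7.01 mg/L; min DO ≈ 2.23 mg/L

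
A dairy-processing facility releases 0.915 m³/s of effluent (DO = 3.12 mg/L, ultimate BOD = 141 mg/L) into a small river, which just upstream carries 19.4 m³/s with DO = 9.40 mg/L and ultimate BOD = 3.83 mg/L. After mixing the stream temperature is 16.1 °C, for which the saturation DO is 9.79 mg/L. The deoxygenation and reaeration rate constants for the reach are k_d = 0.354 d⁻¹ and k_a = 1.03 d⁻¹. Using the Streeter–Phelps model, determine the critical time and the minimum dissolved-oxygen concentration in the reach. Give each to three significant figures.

Mixed DO = (19.4×9.40 + 0.915×3.12)/(19.4+0.915) = 185.2/20.31 = 9.117 mg/L.
Mixed L₀ = (19.4×3.83 + 0.915×141)/(20.31) = 203.3/20.31 = 10.01 mg/L.
Initial deficit D₀ = C_s − DO₀ = 9.79 − 9.117 = 0.6729 mg/L.
t_c = (1/0.6760) ln[(1.03/0.354)(1 − 0.6729×0.6760/(0.354×10.01))] = 1.479 × ln(2.536) = 1.377 d.
D_c = (0.354/1.03) × 10.01 × e^(−0.354×1.377) = 0.3437 × 10.01 × 0.6143 = 2.113 mg/L.
Minimum DO = 9.79 − 2.113 = 7.677 mg/L.

t_c ≈ 1.38 d; minimum DO ≈ 7.68 mg/L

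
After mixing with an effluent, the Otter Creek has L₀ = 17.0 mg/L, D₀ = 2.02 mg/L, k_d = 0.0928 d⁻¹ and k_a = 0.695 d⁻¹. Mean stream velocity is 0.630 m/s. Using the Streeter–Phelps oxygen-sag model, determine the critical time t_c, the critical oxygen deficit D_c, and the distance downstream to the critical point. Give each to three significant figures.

t_c ≈ 0.895 d; D_c ≈ 2.09 mg/L; x_c ≈ 48.7 km

With k_a/k_d = 7.489 and 1 − D₀(k_a−k_d)/(k_d L₀) = 0.2289,
t_c = ln(7.489 × 0.2289) / (0.695 − 0.0928) = ln(1.714) / 0.6022 = 0.5391/0.6022 = 0.8952 d.
L(t_c) = L₀ e^(−k_d t_c) = 17.0 × 0.9203 = 15.64 mg/L, and at the critical point k_a D_c = k_d L, so D_c = (0.0928/0.695) × 15.64 = 2.089 mg/L.
x_c = v t_c = 0.630 m/s × 0.8952 d × 86400 s/d = 48730 m ≈ 48.7 km.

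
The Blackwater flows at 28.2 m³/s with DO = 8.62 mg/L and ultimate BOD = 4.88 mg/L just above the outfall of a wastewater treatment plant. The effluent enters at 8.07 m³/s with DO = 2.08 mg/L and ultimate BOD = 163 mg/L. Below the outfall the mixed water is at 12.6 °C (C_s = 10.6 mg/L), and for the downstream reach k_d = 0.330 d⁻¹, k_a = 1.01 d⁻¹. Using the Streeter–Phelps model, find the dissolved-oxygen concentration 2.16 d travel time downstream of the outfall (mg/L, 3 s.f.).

DO ≈ 2.87 mg/L

Mixed DO = (28.2×8.62 + 8.07×2.08)/(28.2+8.07) = 259.9/36.27 = 7.165 mg/L.
Mixed L₀ = (28.2×4.88 + 8.07×163)/(36.27) = 1453/36.27 = 40.06 mg/L.
Initial deficit D₀ = C_s − DO₀ = 10.6 − 7.165 = 3.435 mg/L.
D(2.16) = [0.330×40.06/(1.01−0.330)](e^(−0.330×2.16) − e^(−1.01×2.16)) + 3.435 e^(−1.01×2.16)
= 19.44 × (0.4903 − 0.1129) + 3.435 × 0.1129 = 7.725 mg/L.
DO = 10.6 − 7.725 = 2.875 mg/L.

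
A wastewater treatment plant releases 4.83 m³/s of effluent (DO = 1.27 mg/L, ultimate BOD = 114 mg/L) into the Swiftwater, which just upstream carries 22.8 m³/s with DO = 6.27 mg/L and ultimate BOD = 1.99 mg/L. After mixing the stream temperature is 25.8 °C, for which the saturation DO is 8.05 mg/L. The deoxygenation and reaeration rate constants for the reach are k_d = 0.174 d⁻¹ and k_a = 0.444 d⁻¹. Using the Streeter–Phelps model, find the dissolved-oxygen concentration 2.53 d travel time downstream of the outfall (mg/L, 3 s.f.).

DO ≈ 2.76 mg/L

Mixed DO = (22.8×6.27 + 4.83×1.27)/(22.8+4.83) = 149.1/27.63 = 5.396 mg/L.
Mixed L₀ = (22.8×1.99 + 4.83×114)/(27.63) = 596.0/27.63 = 21.57 mg/L.
Initial deficit D₀ = C_s − DO₀ = 8.05 − 5.396 = 2.654 mg/L.
D(2.53) = [0.174×21.57/(0.444−0.174)](e^(−0.174×2.53) − e^(−0.444×2.53)) + 2.654 e^(−0.444×2.53)
= 13.90 × (0.6439 − 0.3252) + 2.654 × 0.3252 = 5.293 mg/L.
DO = 8.05 − 5.293 = 2.757 mg/L.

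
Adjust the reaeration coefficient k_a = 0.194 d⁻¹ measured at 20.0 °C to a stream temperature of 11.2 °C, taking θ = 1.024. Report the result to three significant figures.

k_a(T₂) = k_a(T₁) · θ^(T₂−T₁) = 0.194 × 1.024^(11.2−20.0)
= 0.194 × 1.024^-8.80 = 0.194 × 0.8116 = 0.1575 d⁻¹.

k_a ≈ 0.157 d⁻¹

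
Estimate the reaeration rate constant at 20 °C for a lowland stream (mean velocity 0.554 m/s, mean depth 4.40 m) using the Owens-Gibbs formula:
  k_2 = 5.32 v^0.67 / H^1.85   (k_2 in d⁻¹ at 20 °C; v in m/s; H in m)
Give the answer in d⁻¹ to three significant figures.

k_2 ≈ 0.231 d⁻¹

k_2 = 5.32 × 0.554^0.67 / 4.40^1.85 = 5.32 × 0.6732 / 15.50 = 0.2310 d⁻¹.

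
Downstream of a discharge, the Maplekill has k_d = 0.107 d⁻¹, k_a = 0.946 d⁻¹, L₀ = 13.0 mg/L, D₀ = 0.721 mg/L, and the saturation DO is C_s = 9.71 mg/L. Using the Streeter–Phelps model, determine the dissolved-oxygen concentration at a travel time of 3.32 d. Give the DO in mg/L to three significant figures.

DO ≈ 8.59 mg/L

k_d L₀/(k_a−k_d) = 0.107×13.0/(0.946−0.107) = 1.391/0.8390 = 1.658 mg/L.
e^(−k_d t) = e^(−0.107×3.320) = 0.7010; e^(−k_a t) = e^(−0.946×3.320) = 0.04325.
D = 1.658 × (0.7010 − 0.04325) + 0.721 × 0.04325 = 1.091 + 0.03118 = 1.122 mg/L.
DO = C_s − D = 9.71 − 1.122 = 8.588 mg/L.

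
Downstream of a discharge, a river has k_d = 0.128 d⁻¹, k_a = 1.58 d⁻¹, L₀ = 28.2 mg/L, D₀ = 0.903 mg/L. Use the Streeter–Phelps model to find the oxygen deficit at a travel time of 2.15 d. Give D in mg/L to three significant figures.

k_d L₀/(k_a−k_d) = 0.128×28.2/(1.58−0.128) = 3.610/1.452 = 2.486 mg/L.
e^(−k_d t) = e^(−0.128×2.150) = 0.7594; e^(−k_a t) = e^(−1.58×2.150) = 0.03347.
D = 2.486 × (0.7594 − 0.03347) + 0.903 × 0.03347 = 1.805 + 0.03023 = 1.835 mg/L.

D ≈ 1.83 mg/L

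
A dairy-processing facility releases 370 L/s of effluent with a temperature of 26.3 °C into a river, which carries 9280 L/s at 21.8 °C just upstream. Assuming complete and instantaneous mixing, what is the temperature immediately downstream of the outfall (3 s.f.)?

22.0 °C

Flow-weighted mixing: C = (Q_r C_r + Q_w C_w)/(Q_r + Q_w)
= (9280×21.8 + 370×26.3)/(9280 + 370) = 212000/9650 = 21.97 °C.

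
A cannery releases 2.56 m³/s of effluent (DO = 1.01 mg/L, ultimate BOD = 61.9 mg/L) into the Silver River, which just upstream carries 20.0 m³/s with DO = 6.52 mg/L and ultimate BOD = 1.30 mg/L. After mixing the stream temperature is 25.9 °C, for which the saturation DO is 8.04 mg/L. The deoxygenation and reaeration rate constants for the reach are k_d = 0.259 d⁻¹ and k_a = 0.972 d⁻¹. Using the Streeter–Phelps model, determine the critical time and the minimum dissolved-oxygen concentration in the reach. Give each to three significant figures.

Mixed DO = (20.0×6.52 + 2.56×1.01)/(20.0+2.56) = 133.0/22.56 = 5.895 mg/L.
Mixed L₀ = (20.0×1.30 + 2.56×61.9)/(22.56) = 184.5/22.56 = 8.177 mg/L.
Initial deficit D₀ = C_s − DO₀ = 8.04 − 5.895 = 2.145 mg/L.
t_c = (1/0.7130) ln[(0.972/0.259)(1 − 2.145×0.7130/(0.259×8.177))] = 1.403 × ln(1.042) = 0.05814 d.
D_c = (0.259/0.972) × 8.177 × e^(−0.259×0.05814) = 0.2665 × 8.177 × 0.9851 = 2.146 mg/L.
Minimum DO = 8.04 − 2.146 = 5.894 mg/L.

t_c ≈ 0.0581 d; minimum DO ≈ 5.89 mg/L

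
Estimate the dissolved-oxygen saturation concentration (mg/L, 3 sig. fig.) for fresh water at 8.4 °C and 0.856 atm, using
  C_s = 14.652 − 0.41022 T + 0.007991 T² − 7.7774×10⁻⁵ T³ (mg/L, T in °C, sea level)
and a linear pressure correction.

C_s ≈ 10.0 mg/L

At sea level: C_s = 14.652 − 0.41022×8.4 + 0.007991×8.4² − 7.7774×10⁻⁵×8.4³ = 11.72 mg/L.
Pressure correction: C_s' = 11.72 × 0.856 = 10.04 mg/L.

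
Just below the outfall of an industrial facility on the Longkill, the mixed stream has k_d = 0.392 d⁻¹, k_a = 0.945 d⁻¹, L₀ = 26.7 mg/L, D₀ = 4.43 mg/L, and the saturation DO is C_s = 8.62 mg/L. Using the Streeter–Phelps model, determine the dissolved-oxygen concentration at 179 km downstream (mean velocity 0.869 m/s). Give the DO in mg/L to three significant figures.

Travel time t = x/v = 179 km / (0.869 m/s) = 179000 m / 0.869 m/s = 206000 s = 2.384 d.
k_d L₀/(k_a−k_d) = 0.392×26.7/(0.945−0.392) = 10.47/0.5530 = 18.93 mg/L.
e^(−k_d t) = e^(−0.392×2.384) = 0.3928; e^(−k_a t) = e^(−0.945×2.384) = 0.1051.
D = 18.93 × (0.3928 − 0.1051) + 4.43 × 0.1051 = 5.445 + 0.4655 = 5.910 mg/L.
DO = C_s − D = 8.62 − 5.910 = 2.710 mg/L.

DO ≈ 2.71 mg/L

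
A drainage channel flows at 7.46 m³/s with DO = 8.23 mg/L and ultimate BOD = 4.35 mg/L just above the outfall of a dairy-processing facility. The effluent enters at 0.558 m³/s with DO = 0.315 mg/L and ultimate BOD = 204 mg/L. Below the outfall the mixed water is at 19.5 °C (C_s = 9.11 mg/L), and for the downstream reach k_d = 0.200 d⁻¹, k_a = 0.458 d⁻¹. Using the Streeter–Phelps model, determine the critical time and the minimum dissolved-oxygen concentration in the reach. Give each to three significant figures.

Mixed DO = (7.46×8.23 + 0.558×0.315)/(7.46+0.558) = 61.57/8.018 = 7.679 mg/L.
Mixed L₀ = (7.46×4.35 + 0.558×204)/(8.018) = 146.3/8.018 = 18.24 mg/L.
Initial deficit D₀ = C_s − DO₀ = 9.11 − 7.679 = 1.431 mg/L.
t_c = (1/0.2580) ln[(0.458/0.200)(1 − 1.431×0.2580/(0.200×18.24))] = 3.876 × ln(2.058) = 2.798 d.
D_c = (0.200/0.458) × 18.24 × e^(−0.200×2.798) = 0.4367 × 18.24 × 0.5714 = 4.553 mg/L.
Minimum DO = 9.11 − 4.553 = 4.557 mg/L.

t_c ≈ 2.80 d; minimum DO ≈ 4.56 mg/L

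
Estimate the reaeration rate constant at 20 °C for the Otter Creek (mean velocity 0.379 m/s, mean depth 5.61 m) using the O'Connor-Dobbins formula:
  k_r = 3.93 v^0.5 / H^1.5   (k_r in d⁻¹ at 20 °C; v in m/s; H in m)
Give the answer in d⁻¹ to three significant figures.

k_r = 3.93 × 0.379^0.5 / 5.61^1.5 = 3.93 × 0.6156 / 13.29 = 0.1821 d⁻¹.

k_r ≈ 0.182 d⁻¹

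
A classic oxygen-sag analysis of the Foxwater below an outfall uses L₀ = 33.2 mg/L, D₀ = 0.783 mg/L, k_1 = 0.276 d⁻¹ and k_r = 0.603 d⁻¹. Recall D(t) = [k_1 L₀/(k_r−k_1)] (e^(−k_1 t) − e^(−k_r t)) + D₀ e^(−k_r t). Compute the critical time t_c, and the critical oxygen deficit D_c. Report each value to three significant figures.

t_c ≈ 2.30 d; D_c ≈ 8.05 mg/L

t_c = [1/(k_r−k_1)] ln[(k_r/k_1)(1 − D₀(k_r−k_1)/(k_1 L₀))]
= [1/(0.603−0.276)] ln[(0.603/0.276)(1 − 0.783×0.3270/(0.276×33.2))]
= (1/0.3270) ln[2.185 × 0.9721] = 3.058 × ln(2.124) = 3.058 × 0.7532 = 2.303 d.
D_c = (k_1/k_r) L₀ e^(−k_1 t_c) = (0.276/0.603) × 33.2 × e^(−0.276×2.303) = 0.4577 × 33.2 × 0.5296 = 8.047 mg/L.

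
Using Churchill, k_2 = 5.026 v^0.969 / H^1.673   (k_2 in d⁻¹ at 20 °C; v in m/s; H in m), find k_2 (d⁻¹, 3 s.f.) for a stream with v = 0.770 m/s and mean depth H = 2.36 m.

k_2 ≈ 0.928 d⁻¹

k_2 = 5.026 × 0.770^0.969 / 2.36^1.673 = 5.026 × 0.7763 / 4.206 = 0.9276 d⁻¹.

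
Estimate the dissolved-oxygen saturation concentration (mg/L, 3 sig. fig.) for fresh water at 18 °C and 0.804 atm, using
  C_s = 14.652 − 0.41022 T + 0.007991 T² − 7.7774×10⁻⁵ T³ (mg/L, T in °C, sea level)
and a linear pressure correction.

C_s ≈ 7.56 mg/L

At sea level: C_s = 14.652 − 0.41022×18 + 0.007991×18² − 7.7774×10⁻⁵×18³ = 9.404 mg/L.
Pressure correction: C_s' = 9.404 × 0.804 = 7.560 mg/L.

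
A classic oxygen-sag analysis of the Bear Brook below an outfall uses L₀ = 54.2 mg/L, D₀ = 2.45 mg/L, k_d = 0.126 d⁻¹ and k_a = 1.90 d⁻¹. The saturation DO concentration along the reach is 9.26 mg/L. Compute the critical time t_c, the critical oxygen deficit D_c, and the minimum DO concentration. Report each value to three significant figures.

t_c = [1/(k_a−k_d)] ln[(k_a/k_d)(1 − D₀(k_a−k_d)/(k_d L₀))]
= [1/(1.90−0.126)] ln[(1.90/0.126)(1 − 2.45×1.774/(0.126×54.2))]
= (1/1.774) ln[15.08 × 0.3636] = 0.5637 × ln(5.482) = 0.5637 × 1.702 = 0.9592 d.
L(t_c) = L₀ e^(−k_d t_c) = 54.2 × 0.8862 = 48.03 mg/L, and at the critical point k_a D_c = k_d L, so D_c = (0.126/1.90) × 48.03 = 3.185 mg/L.
Minimum DO = C_s − D_c = 9.26 − 3.185 = 6.075 mg/L.

t_c ≈ 0.959 d; D_c ≈ 3.19 mg/L; min DO ≈ 6.07 mg/L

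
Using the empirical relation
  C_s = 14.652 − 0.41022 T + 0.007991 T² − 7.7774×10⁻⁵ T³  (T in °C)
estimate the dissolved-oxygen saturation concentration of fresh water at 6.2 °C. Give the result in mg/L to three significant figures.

C_s = 14.652 − 0.41022×6.2 + 0.007991×6.2² − 7.7774×10⁻⁵×6.2³ = 12.40 mg/L.

C_s ≈ 12.4 mg/L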